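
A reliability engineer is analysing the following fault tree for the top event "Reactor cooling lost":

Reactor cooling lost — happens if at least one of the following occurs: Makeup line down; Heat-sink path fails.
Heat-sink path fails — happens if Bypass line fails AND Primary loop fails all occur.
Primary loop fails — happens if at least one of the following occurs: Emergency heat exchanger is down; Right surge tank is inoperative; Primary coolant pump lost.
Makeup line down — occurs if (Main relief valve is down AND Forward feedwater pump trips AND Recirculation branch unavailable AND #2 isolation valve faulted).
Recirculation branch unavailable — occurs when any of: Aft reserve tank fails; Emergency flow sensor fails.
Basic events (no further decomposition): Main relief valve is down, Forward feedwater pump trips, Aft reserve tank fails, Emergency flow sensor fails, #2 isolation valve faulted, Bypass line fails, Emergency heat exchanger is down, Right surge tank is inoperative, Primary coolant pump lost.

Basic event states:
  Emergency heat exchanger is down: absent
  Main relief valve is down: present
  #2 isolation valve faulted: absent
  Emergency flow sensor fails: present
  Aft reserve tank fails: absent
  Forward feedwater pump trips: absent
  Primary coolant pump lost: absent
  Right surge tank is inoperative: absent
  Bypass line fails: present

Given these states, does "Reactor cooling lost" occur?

No

Recirculation branch unavailable [OR]: Aft reserve tank fails=not, Emergency flow sensor fails=occurs → at least one input occurs → occurs.
Makeup line down [AND]: Main relief valve is down=occurs, Forward feedwater pump trips=not, Recirculation branch unavailable=occurs, #2 isolation valve faulted=not → not all inputs occur → does not occur.
Primary loop fails [OR]: Emergency heat exchanger is down=not, Right surge tank is inoperative=not, Primary coolant pump lost=not → no input occurs → does not occur.
Heat-sink path fails [AND]: Bypass line fails=occurs, Primary loop fails=not → not all inputs occur → does not occur.
Reactor cooling lost [OR]: Makeup line down=not, Heat-sink path fails=not → no input occurs → does not occur.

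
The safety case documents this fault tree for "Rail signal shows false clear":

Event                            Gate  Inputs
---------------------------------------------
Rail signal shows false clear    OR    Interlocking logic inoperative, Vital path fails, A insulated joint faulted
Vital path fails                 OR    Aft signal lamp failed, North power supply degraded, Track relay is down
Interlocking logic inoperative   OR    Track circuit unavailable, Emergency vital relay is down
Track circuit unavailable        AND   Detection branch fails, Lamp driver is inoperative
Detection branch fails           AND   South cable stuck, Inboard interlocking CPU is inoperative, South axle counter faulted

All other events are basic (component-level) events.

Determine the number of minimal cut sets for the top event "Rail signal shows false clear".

Detection branch fails [AND]: one cut set from each child combined → 1 × 1 × 1 = 1 cut set(s).
Track circuit unavailable [AND]: one cut set from each child combined → 1 × 1 = 1 cut set(s).
Interlocking logic inoperative [OR]: union of children's cut sets → 2 cut set(s).
Vital path fails [OR]: union of children's cut sets → 3 cut set(s).
Rail signal shows false clear [OR]: union of children's cut sets → 6 cut set(s).
Minimal cut sets: {Inboard interlocking CPU is inoperative, Lamp driver is inoperative, South axle counter faulted, South cable stuck}; {Emergency vital relay is down}; {Aft signal lamp failed}; {North power supply degraded}; {Track relay is down}; {A insulated joint faulted}.

6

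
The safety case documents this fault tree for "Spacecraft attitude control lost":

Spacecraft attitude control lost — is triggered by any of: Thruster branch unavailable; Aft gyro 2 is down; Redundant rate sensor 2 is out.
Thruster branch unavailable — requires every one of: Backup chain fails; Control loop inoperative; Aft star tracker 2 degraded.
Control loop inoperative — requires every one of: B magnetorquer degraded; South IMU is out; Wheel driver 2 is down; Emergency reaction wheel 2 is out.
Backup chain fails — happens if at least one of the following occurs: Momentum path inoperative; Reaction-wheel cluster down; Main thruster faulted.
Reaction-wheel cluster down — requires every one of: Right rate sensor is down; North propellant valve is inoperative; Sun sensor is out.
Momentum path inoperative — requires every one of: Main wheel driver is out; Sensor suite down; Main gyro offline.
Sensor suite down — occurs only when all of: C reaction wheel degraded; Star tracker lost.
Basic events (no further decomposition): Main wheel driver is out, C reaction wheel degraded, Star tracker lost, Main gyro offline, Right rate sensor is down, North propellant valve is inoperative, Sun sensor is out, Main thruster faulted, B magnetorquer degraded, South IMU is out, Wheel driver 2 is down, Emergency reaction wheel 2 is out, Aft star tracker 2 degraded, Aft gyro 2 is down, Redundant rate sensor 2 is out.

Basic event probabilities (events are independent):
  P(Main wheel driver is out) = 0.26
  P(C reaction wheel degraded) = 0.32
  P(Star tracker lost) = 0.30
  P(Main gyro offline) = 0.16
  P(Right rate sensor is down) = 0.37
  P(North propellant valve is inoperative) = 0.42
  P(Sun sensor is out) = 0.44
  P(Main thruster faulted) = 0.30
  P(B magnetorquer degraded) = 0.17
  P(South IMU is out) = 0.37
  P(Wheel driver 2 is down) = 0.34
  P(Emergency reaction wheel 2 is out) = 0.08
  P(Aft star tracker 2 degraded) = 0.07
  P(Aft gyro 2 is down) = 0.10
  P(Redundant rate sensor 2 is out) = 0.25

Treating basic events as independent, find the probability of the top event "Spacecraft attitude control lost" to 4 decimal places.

0.3250

P(Sensor suite down) [AND] = 0.32 × 0.30 = 0.096000
P(Momentum path inoperative) [AND] = 0.26 × 0.096000 × 0.16 = 0.003994
P(Reaction-wheel cluster down) [AND] = 0.37 × 0.42 × 0.44 = 0.068376
P(Backup chain fails) [OR] = 1 − (1−0.003994) × (1−0.068376) × (1−0.30) = 0.350468
P(Control loop inoperative) [AND] = 0.17 × 0.37 × 0.34 × 0.08 = 0.001711
P(Thruster branch unavailable) [AND] = 0.350468 × 0.001711 × 0.07 = 0.000042
P(Spacecraft attitude control lost) [OR] = 1 − (1−0.000042) × (1−0.10) × (1−0.25) = 0.325028
Rounded to 4 decimal places: P(Spacecraft attitude control lost) ≈ 0.3250.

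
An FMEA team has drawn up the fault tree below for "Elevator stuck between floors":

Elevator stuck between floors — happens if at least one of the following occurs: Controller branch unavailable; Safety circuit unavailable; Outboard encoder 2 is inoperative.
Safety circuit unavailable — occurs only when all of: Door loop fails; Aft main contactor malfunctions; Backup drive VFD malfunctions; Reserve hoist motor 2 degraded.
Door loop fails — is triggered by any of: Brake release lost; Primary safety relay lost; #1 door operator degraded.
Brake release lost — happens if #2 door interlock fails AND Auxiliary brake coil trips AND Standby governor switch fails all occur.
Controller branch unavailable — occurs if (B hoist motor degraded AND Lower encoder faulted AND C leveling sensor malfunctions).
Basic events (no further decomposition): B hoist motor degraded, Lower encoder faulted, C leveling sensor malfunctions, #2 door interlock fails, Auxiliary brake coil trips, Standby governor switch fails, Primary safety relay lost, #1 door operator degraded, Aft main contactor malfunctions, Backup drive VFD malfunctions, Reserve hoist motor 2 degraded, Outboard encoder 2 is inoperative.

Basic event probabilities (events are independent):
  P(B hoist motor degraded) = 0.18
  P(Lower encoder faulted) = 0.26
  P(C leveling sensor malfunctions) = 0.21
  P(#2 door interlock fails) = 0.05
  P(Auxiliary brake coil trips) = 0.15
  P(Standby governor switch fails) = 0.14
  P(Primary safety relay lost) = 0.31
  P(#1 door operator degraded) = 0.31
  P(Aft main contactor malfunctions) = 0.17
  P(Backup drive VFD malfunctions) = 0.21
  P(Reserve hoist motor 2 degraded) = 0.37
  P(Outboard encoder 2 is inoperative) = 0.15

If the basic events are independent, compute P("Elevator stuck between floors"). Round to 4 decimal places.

0.1642

P(Controller branch unavailable) [AND] = 0.18 × 0.26 × 0.21 = 0.009828
P(Brake release lost) [AND] = 0.05 × 0.15 × 0.14 = 0.001050
P(Door loop fails) [OR] = 1 − (1−0.001050) × (1−0.31) × (1−0.31) = 0.524400
P(Safety circuit unavailable) [AND] = 0.524400 × 0.17 × 0.21 × 0.37 = 0.006927
P(Elevator stuck between floors) [OR] = 1 − (1−0.009828) × (1−0.006927) × (1−0.15) = 0.164184
Rounded to 4 decimal places: P(Elevator stuck between floors) ≈ 0.1642.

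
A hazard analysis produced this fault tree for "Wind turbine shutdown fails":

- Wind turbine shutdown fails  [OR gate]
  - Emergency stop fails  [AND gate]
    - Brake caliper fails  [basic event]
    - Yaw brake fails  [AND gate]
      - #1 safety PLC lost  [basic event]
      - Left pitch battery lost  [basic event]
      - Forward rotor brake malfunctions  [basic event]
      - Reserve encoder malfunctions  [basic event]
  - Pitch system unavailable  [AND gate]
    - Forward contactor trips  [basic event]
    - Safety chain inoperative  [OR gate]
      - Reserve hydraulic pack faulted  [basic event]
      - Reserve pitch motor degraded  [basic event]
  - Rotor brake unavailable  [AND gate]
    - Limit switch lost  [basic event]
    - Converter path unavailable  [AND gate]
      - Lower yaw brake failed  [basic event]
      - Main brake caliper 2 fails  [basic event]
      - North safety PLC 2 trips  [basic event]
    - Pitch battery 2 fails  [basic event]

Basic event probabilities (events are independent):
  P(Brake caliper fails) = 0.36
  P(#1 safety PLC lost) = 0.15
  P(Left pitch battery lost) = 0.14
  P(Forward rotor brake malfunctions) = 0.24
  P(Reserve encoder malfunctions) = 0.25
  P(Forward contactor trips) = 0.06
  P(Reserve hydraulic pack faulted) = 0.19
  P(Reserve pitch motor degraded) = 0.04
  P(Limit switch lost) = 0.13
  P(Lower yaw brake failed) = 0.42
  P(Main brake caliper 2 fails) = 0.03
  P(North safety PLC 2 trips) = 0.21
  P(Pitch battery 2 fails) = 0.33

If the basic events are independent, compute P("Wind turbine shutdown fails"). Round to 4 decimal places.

P(Yaw brake fails) [AND] = 0.15 × 0.14 × 0.24 × 0.25 = 0.001260
P(Emergency stop fails) [AND] = 0.36 × 0.001260 = 0.000454
P(Safety chain inoperative) [OR] = 1 − (1−0.19) × (1−0.04) = 0.222400
P(Pitch system unavailable) [AND] = 0.06 × 0.222400 = 0.013344
P(Converter path unavailable) [AND] = 0.42 × 0.03 × 0.21 = 0.002646
P(Rotor brake unavailable) [AND] = 0.13 × 0.002646 × 0.33 = 0.000114
P(Wind turbine shutdown fails) [OR] = 1 − (1−0.000454) × (1−0.013344) × (1−0.000114) = 0.013904
Rounded to 4 decimal places: P(Wind turbine shutdown fails) ≈ 0.0139.

0.0139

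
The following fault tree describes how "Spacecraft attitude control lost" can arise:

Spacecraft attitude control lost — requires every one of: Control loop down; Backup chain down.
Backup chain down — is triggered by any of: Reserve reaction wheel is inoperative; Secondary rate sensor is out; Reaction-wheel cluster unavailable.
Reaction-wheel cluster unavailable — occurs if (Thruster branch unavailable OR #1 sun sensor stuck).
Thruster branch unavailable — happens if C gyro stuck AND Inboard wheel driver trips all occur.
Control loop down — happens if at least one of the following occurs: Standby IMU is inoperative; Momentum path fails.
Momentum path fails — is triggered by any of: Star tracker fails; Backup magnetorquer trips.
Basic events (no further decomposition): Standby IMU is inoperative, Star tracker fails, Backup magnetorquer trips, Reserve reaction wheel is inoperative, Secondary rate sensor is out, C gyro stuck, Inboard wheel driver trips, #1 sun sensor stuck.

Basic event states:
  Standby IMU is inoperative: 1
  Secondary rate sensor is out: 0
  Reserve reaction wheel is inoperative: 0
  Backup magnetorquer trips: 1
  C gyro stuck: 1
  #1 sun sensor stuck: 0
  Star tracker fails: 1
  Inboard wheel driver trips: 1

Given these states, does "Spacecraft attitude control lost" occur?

Momentum path fails [OR]: Star tracker fails=occurs, Backup magnetorquer trips=occurs → at least one input occurs → occurs.
Control loop down [OR]: Standby IMU is inoperative=occurs, Momentum path fails=occurs → at least one input occurs → occurs.
Thruster branch unavailable [AND]: C gyro stuck=occurs, Inboard wheel driver trips=occurs → all inputs occur → occurs.
Reaction-wheel cluster unavailable [OR]: Thruster branch unavailable=occurs, #1 sun sensor stuck=not → at least one input occurs → occurs.
Backup chain down [OR]: Reserve reaction wheel is inoperative=not, Secondary rate sensor is out=not, Reaction-wheel cluster unavailable=occurs → at least one input occurs → occurs.
Spacecraft attitude control lost [AND]: Control loop down=occurs, Backup chain down=occurs → all inputs occur → occurs.

Yes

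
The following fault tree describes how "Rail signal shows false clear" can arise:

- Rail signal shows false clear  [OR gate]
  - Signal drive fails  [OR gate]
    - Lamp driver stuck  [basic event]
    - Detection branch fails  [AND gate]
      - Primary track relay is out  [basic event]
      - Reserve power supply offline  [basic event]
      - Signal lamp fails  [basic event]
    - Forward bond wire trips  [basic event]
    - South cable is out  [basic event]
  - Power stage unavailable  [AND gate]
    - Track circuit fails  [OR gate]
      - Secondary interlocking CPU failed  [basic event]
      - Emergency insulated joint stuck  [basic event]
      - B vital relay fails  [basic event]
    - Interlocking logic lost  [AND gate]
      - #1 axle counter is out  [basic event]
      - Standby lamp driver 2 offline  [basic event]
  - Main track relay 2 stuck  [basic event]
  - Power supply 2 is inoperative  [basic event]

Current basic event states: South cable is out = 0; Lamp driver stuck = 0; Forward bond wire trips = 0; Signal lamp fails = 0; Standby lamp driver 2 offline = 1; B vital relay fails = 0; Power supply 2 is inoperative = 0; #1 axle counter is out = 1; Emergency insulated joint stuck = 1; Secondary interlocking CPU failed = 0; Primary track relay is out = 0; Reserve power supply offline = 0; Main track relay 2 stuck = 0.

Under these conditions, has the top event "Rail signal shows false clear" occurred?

Detection branch fails [AND]: Primary track relay is out=not, Reserve power supply offline=not, Signal lamp fails=not → not all inputs occur → does not occur.
Signal drive fails [OR]: Lamp driver stuck=not, Detection branch fails=not, Forward bond wire trips=not, South cable is out=not → no input occurs → does not occur.
Track circuit fails [OR]: Secondary interlocking CPU failed=not, Emergency insulated joint stuck=occurs, B vital relay fails=not → at least one input occurs → occurs.
Interlocking logic lost [AND]: #1 axle counter is out=occurs, Standby lamp driver 2 offline=occurs → all inputs occur → occurs.
Power stage unavailable [AND]: Track circuit fails=occurs, Interlocking logic lost=occurs → all inputs occur → occurs.
Rail signal shows false clear [OR]: Signal drive fails=not, Power stage unavailable=occurs, Main track relay 2 stuck=not, Power supply 2 is inoperative=not → at least one input occurs → occurs.

Yes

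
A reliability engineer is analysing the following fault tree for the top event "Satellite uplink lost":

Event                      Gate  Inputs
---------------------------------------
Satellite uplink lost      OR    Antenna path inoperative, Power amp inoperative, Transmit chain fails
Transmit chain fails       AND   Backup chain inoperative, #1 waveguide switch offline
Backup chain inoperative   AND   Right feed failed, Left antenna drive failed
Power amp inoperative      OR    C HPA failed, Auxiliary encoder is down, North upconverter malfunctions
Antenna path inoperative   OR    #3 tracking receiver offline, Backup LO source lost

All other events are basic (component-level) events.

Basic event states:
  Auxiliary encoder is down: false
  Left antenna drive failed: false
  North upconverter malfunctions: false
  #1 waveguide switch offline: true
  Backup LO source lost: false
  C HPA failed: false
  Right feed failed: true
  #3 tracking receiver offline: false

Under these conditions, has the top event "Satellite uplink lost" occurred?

No

Antenna path inoperative [OR]: #3 tracking receiver offline=not, Backup LO source lost=not → no input occurs → does not occur.
Power amp inoperative [OR]: C HPA failed=not, Auxiliary encoder is down=not, North upconverter malfunctions=not → no input occurs → does not occur.
Backup chain inoperative [AND]: Right feed failed=occurs, Left antenna drive failed=not → not all inputs occur → does not occur.
Transmit chain fails [AND]: Backup chain inoperative=not, #1 waveguide switch offline=occurs → not all inputs occur → does not occur.
Satellite uplink lost [OR]: Antenna path inoperative=not, Power amp inoperative=not, Transmit chain fails=not → no input occurs → does not occur.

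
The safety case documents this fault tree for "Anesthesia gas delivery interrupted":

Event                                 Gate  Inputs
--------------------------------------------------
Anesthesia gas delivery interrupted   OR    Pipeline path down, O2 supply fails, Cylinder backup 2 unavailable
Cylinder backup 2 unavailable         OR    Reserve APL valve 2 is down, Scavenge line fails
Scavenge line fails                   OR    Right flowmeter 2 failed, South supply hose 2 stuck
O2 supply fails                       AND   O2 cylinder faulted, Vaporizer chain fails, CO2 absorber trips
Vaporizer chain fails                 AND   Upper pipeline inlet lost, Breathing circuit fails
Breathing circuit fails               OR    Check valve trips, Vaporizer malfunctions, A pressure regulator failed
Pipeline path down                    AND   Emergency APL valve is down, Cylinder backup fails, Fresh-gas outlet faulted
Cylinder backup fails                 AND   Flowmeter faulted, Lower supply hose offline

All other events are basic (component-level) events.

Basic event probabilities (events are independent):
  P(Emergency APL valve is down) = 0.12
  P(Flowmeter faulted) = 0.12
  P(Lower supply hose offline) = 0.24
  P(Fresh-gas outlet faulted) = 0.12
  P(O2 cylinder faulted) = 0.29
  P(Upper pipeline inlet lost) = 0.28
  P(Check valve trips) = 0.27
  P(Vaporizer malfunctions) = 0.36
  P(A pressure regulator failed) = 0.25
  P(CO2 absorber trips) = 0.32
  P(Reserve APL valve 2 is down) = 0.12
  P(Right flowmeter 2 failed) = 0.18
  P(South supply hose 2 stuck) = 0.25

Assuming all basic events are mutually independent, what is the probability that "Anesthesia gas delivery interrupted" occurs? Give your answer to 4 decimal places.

P(Cylinder backup fails) [AND] = 0.12 × 0.24 = 0.028800
P(Pipeline path down) [AND] = 0.12 × 0.028800 × 0.12 = 0.000415
P(Breathing circuit fails) [OR] = 1 − (1−0.27) × (1−0.36) × (1−0.25) = 0.649600
P(Vaporizer chain fails) [AND] = 0.28 × 0.649600 = 0.181888
P(O2 supply fails) [AND] = 0.29 × 0.181888 × 0.32 = 0.016879
P(Scavenge line fails) [OR] = 1 − (1−0.18) × (1−0.25) = 0.385000
P(Cylinder backup 2 unavailable) [OR] = 1 − (1−0.12) × (1−0.385000) = 0.458800
P(Anesthesia gas delivery interrupted) [OR] = 1 − (1−0.000415) × (1−0.016879) × (1−0.458800) = 0.468156
Rounded to 4 decimal places: P(Anesthesia gas delivery interrupted) ≈ 0.4682.

0.4682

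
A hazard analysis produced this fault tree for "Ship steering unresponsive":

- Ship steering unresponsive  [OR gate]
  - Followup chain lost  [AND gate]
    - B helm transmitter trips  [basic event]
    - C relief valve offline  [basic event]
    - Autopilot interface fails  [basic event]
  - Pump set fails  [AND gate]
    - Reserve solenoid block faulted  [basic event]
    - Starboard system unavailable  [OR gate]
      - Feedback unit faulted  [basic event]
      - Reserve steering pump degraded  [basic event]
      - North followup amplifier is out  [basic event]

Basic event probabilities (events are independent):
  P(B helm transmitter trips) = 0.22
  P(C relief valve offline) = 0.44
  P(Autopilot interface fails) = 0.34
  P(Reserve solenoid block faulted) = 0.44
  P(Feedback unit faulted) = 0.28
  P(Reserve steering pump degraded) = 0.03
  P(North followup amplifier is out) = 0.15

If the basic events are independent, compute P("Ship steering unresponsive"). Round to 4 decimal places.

0.2058

P(Followup chain lost) [AND] = 0.22 × 0.44 × 0.34 = 0.032912
P(Starboard system unavailable) [OR] = 1 − (1−0.28) × (1−0.03) × (1−0.15) = 0.406360
P(Pump set fails) [AND] = 0.44 × 0.406360 = 0.178798
P(Ship steering unresponsive) [OR] = 1 − (1−0.032912) × (1−0.178798) = 0.205825
Rounded to 4 decimal places: P(Ship steering unresponsive) ≈ 0.2058.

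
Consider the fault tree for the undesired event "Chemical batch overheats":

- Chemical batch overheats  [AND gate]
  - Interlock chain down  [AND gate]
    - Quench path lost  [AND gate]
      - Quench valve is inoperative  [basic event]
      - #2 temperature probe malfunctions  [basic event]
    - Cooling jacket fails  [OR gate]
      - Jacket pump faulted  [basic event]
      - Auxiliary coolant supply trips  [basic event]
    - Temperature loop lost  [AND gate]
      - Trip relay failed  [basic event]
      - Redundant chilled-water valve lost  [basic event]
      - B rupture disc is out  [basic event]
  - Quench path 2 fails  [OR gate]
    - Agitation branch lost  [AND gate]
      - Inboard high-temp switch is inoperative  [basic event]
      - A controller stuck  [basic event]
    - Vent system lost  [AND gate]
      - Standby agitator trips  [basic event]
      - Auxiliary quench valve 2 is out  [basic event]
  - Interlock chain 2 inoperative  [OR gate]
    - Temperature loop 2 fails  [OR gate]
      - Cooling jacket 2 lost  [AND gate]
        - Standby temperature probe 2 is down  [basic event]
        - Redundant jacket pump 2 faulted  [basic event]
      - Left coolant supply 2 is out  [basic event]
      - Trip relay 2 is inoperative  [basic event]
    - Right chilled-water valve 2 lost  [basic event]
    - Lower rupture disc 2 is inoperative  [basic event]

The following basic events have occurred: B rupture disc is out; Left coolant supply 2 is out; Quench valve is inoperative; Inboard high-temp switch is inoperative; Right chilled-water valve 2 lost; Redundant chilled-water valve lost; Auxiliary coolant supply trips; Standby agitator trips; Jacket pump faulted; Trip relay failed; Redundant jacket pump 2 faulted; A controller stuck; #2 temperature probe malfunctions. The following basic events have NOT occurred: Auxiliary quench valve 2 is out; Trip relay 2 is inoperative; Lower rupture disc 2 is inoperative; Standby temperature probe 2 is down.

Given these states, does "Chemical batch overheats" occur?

Quench path lost [AND]: Quench valve is inoperative=occurs, #2 temperature probe malfunctions=occurs → all inputs occur → occurs.
Cooling jacket fails [OR]: Jacket pump faulted=occurs, Auxiliary coolant supply trips=occurs → at least one input occurs → occurs.
Temperature loop lost [AND]: Trip relay failed=occurs, Redundant chilled-water valve lost=occurs, B rupture disc is out=occurs → all inputs occur → occurs.
Interlock chain down [AND]: Quench path lost=occurs, Cooling jacket fails=occurs, Temperature loop lost=occurs → all inputs occur → occurs.
Agitation branch lost [AND]: Inboard high-temp switch is inoperative=occurs, A controller stuck=occurs → all inputs occur → occurs.
Vent system lost [AND]: Standby agitator trips=occurs, Auxiliary quench valve 2 is out=not → not all inputs occur → does not occur.
Quench path 2 fails [OR]: Agitation branch lost=occurs, Vent system lost=not → at least one input occurs → occurs.
Cooling jacket 2 lost [AND]: Standby temperature probe 2 is down=not, Redundant jacket pump 2 faulted=occurs → not all inputs occur → does not occur.
Temperature loop 2 fails [OR]: Cooling jacket 2 lost=not, Left coolant supply 2 is out=occurs, Trip relay 2 is inoperative=not → at least one input occurs → occurs.
Interlock chain 2 inoperative [OR]: Temperature loop 2 fails=occurs, Right chilled-water valve 2 lost=occurs, Lower rupture disc 2 is inoperative=not → at least one input occurs → occurs.
Chemical batch overheats [AND]: Interlock chain down=occurs, Quench path 2 fails=occurs, Interlock chain 2 inoperative=occurs → all inputs occur → occurs.

Yes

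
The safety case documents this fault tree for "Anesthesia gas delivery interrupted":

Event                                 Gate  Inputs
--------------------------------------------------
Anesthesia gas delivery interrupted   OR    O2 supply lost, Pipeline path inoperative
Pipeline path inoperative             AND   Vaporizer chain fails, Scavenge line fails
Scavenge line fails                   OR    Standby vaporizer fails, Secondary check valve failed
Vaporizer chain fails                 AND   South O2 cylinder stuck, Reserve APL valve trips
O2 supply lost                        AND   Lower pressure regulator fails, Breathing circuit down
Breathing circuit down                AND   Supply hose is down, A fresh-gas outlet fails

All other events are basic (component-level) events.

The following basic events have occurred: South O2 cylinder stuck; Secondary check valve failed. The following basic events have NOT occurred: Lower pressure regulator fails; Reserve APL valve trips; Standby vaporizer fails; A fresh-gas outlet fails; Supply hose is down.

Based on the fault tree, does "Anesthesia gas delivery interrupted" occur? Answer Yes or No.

No

Breathing circuit down [AND]: Supply hose is down=not, A fresh-gas outlet fails=not → not all inputs occur → does not occur.
O2 supply lost [AND]: Lower pressure regulator fails=not, Breathing circuit down=not → not all inputs occur → does not occur.
Vaporizer chain fails [AND]: South O2 cylinder stuck=occurs, Reserve APL valve trips=not → not all inputs occur → does not occur.
Scavenge line fails [OR]: Standby vaporizer fails=not, Secondary check valve failed=occurs → at least one input occurs → occurs.
Pipeline path inoperative [AND]: Vaporizer chain fails=not, Scavenge line fails=occurs → not all inputs occur → does not occur.
Anesthesia gas delivery interrupted [OR]: O2 supply lost=not, Pipeline path inoperative=not → no input occurs → does not occur.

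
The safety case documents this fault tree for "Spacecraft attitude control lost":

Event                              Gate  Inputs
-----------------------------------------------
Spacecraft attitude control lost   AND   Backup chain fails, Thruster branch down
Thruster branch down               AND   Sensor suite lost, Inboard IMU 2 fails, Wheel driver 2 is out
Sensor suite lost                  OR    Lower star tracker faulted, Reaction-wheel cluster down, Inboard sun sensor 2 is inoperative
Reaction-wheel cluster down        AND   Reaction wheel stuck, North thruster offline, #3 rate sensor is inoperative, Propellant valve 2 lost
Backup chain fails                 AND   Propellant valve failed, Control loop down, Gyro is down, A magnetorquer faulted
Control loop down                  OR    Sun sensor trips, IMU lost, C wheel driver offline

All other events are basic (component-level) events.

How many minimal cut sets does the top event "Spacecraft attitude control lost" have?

Control loop down [OR]: union of children's cut sets → 3 cut set(s).
Backup chain fails [AND]: one cut set from each child combined → 1 × 3 × 1 × 1 = 3 cut set(s).
Reaction-wheel cluster down [AND]: one cut set from each child combined → 1 × 1 × 1 × 1 = 1 cut set(s).
Sensor suite lost [OR]: union of children's cut sets → 3 cut set(s).
Thruster branch down [AND]: one cut set from each child combined → 3 × 1 × 1 = 3 cut set(s).
Spacecraft attitude control lost [AND]: one cut set from each child combined → 3 × 3 = 9 cut set(s).
Minimal cut sets: {A magnetorquer faulted, Gyro is down, Inboard IMU 2 fails, Lower star tracker faulted, Propellant valve failed, Sun sensor trips, Wheel driver 2 is out}; {#3 rate sensor is inoperative, A magnetorquer faulted, Gyro is down, Inboard IMU 2 fails, North thruster offline, Propellant valve 2 lost, Propellant valve failed, Reaction wheel stuck, Sun sensor trips, Wheel driver 2 is out}; {A magnetorquer faulted, Gyro is down, Inboard IMU 2 fails, Inboard sun sensor 2 is inoperative, Propellant valve failed, Sun sensor trips, Wheel driver 2 is out}; {A magnetorquer faulted, Gyro is down, IMU lost, Inboard IMU 2 fails, Lower star tracker faulted, Propellant valve failed, Wheel driver 2 is out}; {#3 rate sensor is inoperative, A magnetorquer faulted, Gyro is down, IMU lost, Inboard IMU 2 fails, North thruster offline, Propellant valve 2 lost, Propellant valve failed, Reaction wheel stuck, Wheel driver 2 is out}; {A magnetorquer faulted, Gyro is down, IMU lost, Inboard IMU 2 fails, Inboard sun sensor 2 is inoperative, Propellant valve failed, Wheel driver 2 is out}; {A magnetorquer faulted, C wheel driver offline, Gyro is down, Inboard IMU 2 fails, Lower star tracker faulted, Propellant valve failed, Wheel driver 2 is out}; {#3 rate sensor is inoperative, A magnetorquer faulted, C wheel driver offline, Gyro is down, Inboard IMU 2 fails, North thruster offline, Propellant valve 2 lost, Propellant valve failed, Reaction wheel stuck, Wheel driver 2 is out}; {A magnetorquer faulted, C wheel driver offline, Gyro is down, Inboard IMU 2 fails, Inboard sun sensor 2 is inoperative, Propellant valve failed, Wheel driver 2 is out}.

9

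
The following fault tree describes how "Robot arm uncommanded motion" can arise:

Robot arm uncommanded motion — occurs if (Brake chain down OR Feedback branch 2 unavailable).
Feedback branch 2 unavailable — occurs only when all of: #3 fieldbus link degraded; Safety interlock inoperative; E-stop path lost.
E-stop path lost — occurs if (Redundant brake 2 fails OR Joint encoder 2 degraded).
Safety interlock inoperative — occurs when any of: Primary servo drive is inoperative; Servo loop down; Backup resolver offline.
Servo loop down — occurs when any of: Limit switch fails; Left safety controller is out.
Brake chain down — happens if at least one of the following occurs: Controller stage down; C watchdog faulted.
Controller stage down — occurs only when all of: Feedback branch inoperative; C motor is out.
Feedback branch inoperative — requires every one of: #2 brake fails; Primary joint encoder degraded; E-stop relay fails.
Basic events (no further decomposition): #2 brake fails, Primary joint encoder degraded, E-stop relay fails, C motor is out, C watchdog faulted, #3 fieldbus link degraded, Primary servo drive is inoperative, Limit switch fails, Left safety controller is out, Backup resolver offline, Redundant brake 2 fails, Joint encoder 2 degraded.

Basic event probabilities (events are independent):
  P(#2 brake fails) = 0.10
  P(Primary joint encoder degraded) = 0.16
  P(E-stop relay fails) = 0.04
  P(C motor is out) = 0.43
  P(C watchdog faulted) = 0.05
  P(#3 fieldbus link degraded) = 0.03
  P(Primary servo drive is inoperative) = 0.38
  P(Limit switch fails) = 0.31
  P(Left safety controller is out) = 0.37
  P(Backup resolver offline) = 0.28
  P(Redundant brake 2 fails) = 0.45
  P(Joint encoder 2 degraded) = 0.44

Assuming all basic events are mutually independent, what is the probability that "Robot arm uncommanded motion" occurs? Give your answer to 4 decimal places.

P(Feedback branch inoperative) [AND] = 0.10 × 0.16 × 0.04 = 0.000640
P(Controller stage down) [AND] = 0.000640 × 0.43 = 0.000275
P(Brake chain down) [OR] = 1 − (1−0.000275) × (1−0.05) = 0.050261
P(Servo loop down) [OR] = 1 − (1−0.31) × (1−0.37) = 0.565300
P(Safety interlock inoperative) [OR] = 1 − (1−0.38) × (1−0.565300) × (1−0.28) = 0.805950
P(E-stop path lost) [OR] = 1 − (1−0.45) × (1−0.44) = 0.692000
P(Feedback branch 2 unavailable) [AND] = 0.03 × 0.805950 × 0.692000 = 0.016732
P(Robot arm uncommanded motion) [OR] = 1 − (1−0.050261) × (1−0.016732) = 0.066152
Rounded to 4 decimal places: P(Robot arm uncommanded motion) ≈ 0.0662.

0.0662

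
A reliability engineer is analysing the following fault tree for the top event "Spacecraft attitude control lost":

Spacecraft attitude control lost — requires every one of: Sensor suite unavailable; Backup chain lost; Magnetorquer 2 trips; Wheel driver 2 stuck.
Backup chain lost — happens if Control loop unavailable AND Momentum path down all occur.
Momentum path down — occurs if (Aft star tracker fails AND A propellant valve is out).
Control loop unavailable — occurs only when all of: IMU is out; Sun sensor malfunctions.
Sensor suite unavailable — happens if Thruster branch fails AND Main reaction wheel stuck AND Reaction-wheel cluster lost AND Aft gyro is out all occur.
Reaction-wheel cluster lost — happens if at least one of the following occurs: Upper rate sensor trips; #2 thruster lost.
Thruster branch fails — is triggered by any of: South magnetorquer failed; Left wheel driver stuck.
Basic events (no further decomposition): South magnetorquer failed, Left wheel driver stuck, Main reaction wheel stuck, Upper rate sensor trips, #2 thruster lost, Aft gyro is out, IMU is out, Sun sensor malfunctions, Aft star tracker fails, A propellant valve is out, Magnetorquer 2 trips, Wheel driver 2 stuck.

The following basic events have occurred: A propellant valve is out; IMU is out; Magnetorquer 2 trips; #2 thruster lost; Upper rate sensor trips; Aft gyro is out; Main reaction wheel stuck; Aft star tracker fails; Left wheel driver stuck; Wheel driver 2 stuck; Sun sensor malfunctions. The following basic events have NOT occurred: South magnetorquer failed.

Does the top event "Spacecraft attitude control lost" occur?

Yes

Thruster branch fails [OR]: South magnetorquer failed=not, Left wheel driver stuck=occurs → at least one input occurs → occurs.
Reaction-wheel cluster lost [OR]: Upper rate sensor trips=occurs, #2 thruster lost=occurs → at least one input occurs → occurs.
Sensor suite unavailable [AND]: Thruster branch fails=occurs, Main reaction wheel stuck=occurs, Reaction-wheel cluster lost=occurs, Aft gyro is out=occurs → all inputs occur → occurs.
Control loop unavailable [AND]: IMU is out=occurs, Sun sensor malfunctions=occurs → all inputs occur → occurs.
Momentum path down [AND]: Aft star tracker fails=occurs, A propellant valve is out=occurs → all inputs occur → occurs.
Backup chain lost [AND]: Control loop unavailable=occurs, Momentum path down=occurs → all inputs occur → occurs.
Spacecraft attitude control lost [AND]: Sensor suite unavailable=occurs, Backup chain lost=occurs, Magnetorquer 2 trips=occurs, Wheel driver 2 stuck=occurs → all inputs occur → occurs.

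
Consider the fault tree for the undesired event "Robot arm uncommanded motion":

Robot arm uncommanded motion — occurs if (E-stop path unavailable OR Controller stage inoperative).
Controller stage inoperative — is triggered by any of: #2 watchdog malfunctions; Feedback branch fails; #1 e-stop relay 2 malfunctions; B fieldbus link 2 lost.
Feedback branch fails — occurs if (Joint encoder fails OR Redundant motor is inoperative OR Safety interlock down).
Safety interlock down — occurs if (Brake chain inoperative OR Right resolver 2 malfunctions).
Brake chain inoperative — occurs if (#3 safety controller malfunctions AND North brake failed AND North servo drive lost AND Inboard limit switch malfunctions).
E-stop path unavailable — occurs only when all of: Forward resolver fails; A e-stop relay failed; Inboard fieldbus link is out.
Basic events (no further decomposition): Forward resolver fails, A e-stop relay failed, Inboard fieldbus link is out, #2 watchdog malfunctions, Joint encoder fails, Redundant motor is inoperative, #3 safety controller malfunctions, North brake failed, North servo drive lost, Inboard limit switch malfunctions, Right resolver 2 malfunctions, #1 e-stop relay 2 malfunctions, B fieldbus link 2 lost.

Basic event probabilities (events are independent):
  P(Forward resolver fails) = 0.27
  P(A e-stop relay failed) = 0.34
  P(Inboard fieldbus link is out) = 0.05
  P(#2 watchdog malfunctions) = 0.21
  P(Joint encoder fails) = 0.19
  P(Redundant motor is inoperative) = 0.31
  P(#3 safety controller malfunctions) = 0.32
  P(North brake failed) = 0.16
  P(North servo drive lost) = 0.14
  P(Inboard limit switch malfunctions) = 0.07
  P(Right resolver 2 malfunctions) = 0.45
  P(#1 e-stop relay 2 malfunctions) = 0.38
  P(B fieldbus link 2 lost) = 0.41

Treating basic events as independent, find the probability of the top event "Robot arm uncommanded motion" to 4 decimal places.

P(E-stop path unavailable) [AND] = 0.27 × 0.34 × 0.05 = 0.004590
P(Brake chain inoperative) [AND] = 0.32 × 0.16 × 0.14 × 0.07 = 0.000502
P(Safety interlock down) [OR] = 1 − (1−0.000502) × (1−0.45) = 0.450276
P(Feedback branch fails) [OR] = 1 − (1−0.19) × (1−0.31) × (1−0.450276) = 0.692759
P(Controller stage inoperative) [OR] = 1 − (1−0.21) × (1−0.692759) × (1−0.38) × (1−0.41) = 0.911213
P(Robot arm uncommanded motion) [OR] = 1 − (1−0.004590) × (1−0.911213) = 0.911621
Rounded to 4 decimal places: P(Robot arm uncommanded motion) ≈ 0.9116.

0.9116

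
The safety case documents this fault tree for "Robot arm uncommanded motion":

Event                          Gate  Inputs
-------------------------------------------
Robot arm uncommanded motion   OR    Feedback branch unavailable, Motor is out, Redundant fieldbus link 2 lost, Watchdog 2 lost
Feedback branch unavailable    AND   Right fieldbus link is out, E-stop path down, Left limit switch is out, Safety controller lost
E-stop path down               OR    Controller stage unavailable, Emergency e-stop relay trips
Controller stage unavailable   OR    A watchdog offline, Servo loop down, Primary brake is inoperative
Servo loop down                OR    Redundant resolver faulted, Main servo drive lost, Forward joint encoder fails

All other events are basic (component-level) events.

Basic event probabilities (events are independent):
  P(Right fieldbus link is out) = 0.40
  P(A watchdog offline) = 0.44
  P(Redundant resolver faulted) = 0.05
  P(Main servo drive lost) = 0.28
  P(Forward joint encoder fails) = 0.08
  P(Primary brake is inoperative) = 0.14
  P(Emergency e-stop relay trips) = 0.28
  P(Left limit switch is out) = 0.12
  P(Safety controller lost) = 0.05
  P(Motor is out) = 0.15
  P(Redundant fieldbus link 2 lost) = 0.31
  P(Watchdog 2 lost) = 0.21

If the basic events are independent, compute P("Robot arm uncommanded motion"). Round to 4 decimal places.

P(Servo loop down) [OR] = 1 − (1−0.05) × (1−0.28) × (1−0.08) = 0.370720
P(Controller stage unavailable) [OR] = 1 − (1−0.44) × (1−0.370720) × (1−0.14) = 0.696939
P(E-stop path down) [OR] = 1 − (1−0.696939) × (1−0.28) = 0.781796
P(Feedback branch unavailable) [AND] = 0.40 × 0.781796 × 0.12 × 0.05 = 0.001876
P(Robot arm uncommanded motion) [OR] = 1 − (1−0.001876) × (1−0.15) × (1−0.31) × (1−0.21) = 0.537534
Rounded to 4 decimal places: P(Robot arm uncommanded motion) ≈ 0.5375.

0.5375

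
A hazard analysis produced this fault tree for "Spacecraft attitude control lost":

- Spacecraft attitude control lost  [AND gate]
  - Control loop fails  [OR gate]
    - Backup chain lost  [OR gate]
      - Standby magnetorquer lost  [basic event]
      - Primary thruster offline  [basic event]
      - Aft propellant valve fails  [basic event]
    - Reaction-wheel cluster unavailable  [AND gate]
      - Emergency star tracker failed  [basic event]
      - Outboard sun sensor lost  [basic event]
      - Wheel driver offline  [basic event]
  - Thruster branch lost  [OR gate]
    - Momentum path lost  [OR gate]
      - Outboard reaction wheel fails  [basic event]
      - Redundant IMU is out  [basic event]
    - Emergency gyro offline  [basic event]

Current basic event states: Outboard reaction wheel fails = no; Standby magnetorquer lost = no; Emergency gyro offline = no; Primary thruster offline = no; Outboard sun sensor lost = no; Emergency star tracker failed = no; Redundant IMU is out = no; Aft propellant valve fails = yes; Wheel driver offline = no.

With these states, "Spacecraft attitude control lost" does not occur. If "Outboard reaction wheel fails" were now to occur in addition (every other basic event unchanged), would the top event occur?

Counterfactual: set "Outboard reaction wheel fails" to occurred.
Backup chain lost [OR]: Standby magnetorquer lost=not, Primary thruster offline=not, Aft propellant valve fails=occurs → at least one input occurs → occurs.
Reaction-wheel cluster unavailable [AND]: Emergency star tracker failed=not, Outboard sun sensor lost=not, Wheel driver offline=not → not all inputs occur → does not occur.
Control loop fails [OR]: Backup chain lost=occurs, Reaction-wheel cluster unavailable=not → at least one input occurs → occurs.
Momentum path lost [OR]: Outboard reaction wheel fails=occurs, Redundant IMU is out=not → at least one input occurs → occurs.
Thruster branch lost [OR]: Momentum path lost=occurs, Emergency gyro offline=not → at least one input occurs → occurs.
Spacecraft attitude control lost [AND]: Control loop fails=occurs, Thruster branch lost=occurs → all inputs occur → occurs.

Yes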